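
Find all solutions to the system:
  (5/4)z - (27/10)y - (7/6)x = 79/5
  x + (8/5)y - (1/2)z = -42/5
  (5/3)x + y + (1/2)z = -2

Row-reduce:
R1 ← R1 / (-7/6).
R2 ← R2 − 1·R1.
R3 ← R3 − 5/3·R1.
R2 ← R2 / (-5/7).
R1 ← R1 − 81/35·R2.
R3 ← R3 + 20/7·R2.
Rank is 2 with 3 unknowns, leaving z free.

infinitely many solutions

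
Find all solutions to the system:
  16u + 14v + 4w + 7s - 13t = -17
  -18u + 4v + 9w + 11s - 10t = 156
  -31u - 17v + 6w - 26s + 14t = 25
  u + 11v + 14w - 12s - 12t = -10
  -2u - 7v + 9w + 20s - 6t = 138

Row-reduce:
R1 ← R1 / (16).
R2 ← R2 + 18·R1.
R3 ← R3 + 31·R1.
R4 ← R4 − 1·R1.
R5 ← R5 + 2·R1.
R2 ← R2 / (79/4).
R1 ← R1 − 7/8·R2.
R3 ← R3 − 81/8·R2.
R4 ← R4 − 81/8·R2.
R5 ← R5 + 21/4·R2.
R3 ← R3 / (1079/158).
R1 ← R1 + 55/158·R3.
R2 ← R2 − 54/79·R3.
R4 ← R4 − 1079/158·R3.
R5 ← R5 − 1034/79·R3.
Swap R4 and R5.
R4 ← R4 / (147339/2158).
R1 ← R1 + 3293/2158·R4.
R2 ← R2 − 6839/2158·R4.
R3 ← R3 + 3494/1079·R4.
Row 5 reduces to 0 = -1, a contradiction. The system is inconsistent.

no solution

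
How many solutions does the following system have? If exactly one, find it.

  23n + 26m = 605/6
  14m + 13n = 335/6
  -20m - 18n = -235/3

Row-reduce the augmented matrix:
R1 ← R1 / (26).
R2 ← R2 − 14·R1.
R3 ← R3 + 20·R1.
R2 ← R2 / (8/13).
R1 ← R1 − 23/26·R2.
R3 ← R3 + 4/13·R2.
R3 reduces to 0 = 0, so the extra equation is consistent.
Reading off the reduced rows gives m = 5/3, n = 5/2.

m = 5/3, n = 5/2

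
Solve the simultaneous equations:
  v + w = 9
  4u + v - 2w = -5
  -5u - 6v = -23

Row-reduce the augmented matrix:
Swap R1 and R2.
R1 ← R1 / (4).
R3 ← R3 + 5·R1.
R1 ← R1 − 1/4·R2.
R3 ← R3 + 19/4·R2.
R3 ← R3 / (9/4).
R1 ← R1 + 3/4·R3.
R2 ← R2 − 1·R3.
Reading off the reduced rows gives u = 1, v = 3, w = 6.

u = 1, v = 3, w = 6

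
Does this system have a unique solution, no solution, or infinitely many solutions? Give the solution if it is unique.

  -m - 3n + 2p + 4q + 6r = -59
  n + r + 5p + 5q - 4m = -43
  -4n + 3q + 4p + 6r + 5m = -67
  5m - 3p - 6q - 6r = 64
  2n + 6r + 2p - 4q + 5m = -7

m = -1, n = 2, p = -3, q = -6, r = -4

Row-reduce the augmented matrix:
R1 ← R1 / (-1).
R2 ← R2 + 4·R1.
R3 ← R3 − 5·R1.
R4 ← R4 − 5·R1.
R5 ← R5 − 5·R1.
R2 ← R2 / (13).
R1 ← R1 − 3·R2.
R3 ← R3 + 19·R2.
R4 ← R4 + 15·R2.
R5 ← R5 + 13·R2.
R3 ← R3 / (125/13).
R1 ← R1 + 17/13·R3.
R2 ← R2 + 3/13·R3.
R4 ← R4 − 46/13·R3.
R5 ← R5 − 9·R3.
R4 ← R4 / (-31/25).
R1 ← R1 + 13/25·R4.
R2 ← R2 + 17/25·R4.
R3 ← R3 − 18/25·R4.
R5 ← R5 + 37/25·R4.
R5 ← R5 / (2301/155).
R1 ← R1 − 33/31·R5.
R2 ← R2 − 5/31·R5.
R3 ← R3 + 269/155·R5.
R4 ← R4 − 427/155·R5.
Reading off the reduced rows gives m = -1, n = 2, p = -3, q = -6, r = -4.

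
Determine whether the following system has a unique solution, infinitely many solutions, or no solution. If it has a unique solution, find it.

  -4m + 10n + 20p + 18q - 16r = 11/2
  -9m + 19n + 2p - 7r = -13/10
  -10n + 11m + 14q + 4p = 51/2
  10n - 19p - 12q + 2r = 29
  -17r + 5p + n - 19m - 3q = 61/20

Row-reduce the augmented matrix:
R1 ← R1 / (-4).
R2 ← R2 + 9·R1.
R3 ← R3 − 11·R1.
R5 ← R5 + 19·R1.
R2 ← R2 / (-7/2).
R1 ← R1 + 5/2·R2.
R3 ← R3 − 35/2·R2.
R4 ← R4 − 10·R2.
R5 ← R5 + 93/2·R2.
R3 ← R3 / (-156).
R1 ← R1 − 180/7·R3.
R2 ← R2 − 86/7·R3.
R4 ← R4 + 993/7·R3.
R5 ← R5 − 3369/7·R3.
R4 ← R4 / (-479/364).
R1 ← R1 − 138/91·R4.
R2 ← R2 − 341/546·R4.
R3 ← R3 − 139/156·R4.
R5 ← R5 − 7547/364·R4.
R5 ← R5 / (-59759/479).
R1 ← R1 + 3888/479·R5.
R2 ← R2 + 1747/479·R5.
R3 ← R3 + 2576/479·R5.
R4 ← R4 − 2543/479·R5.
Reading off the reduced rows gives m = 1, n = -1/5, p = -3, q = 7/4, r = -5/2.

m = 1, n = -1/5, p = -3, q = 7/4, r = -5/2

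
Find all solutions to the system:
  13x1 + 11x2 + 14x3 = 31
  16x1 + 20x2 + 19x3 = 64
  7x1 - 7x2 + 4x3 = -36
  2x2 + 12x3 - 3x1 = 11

no solution

Row-reduce:
R1 ← R1 / (13).
R2 ← R2 − 16·R1.
R3 ← R3 − 7·R1.
R4 ← R4 + 3·R1.
R2 ← R2 / (84/13).
R1 ← R1 − 11/13·R2.
R3 ← R3 + 168/13·R2.
R4 ← R4 − 59/13·R2.
Swap R3 and R4.
R3 ← R3 / (1175/84).
R1 ← R1 − 71/84·R3.
R2 ← R2 − 23/84·R3.
Row 4 reduces to 0 = -1, a contradiction. The system is inconsistent.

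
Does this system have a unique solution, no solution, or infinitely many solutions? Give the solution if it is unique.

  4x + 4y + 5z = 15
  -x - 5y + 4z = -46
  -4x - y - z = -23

x = 6, y = 4, z = -5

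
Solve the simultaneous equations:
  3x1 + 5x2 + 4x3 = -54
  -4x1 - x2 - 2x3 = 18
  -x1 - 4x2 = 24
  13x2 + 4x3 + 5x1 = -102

Row-reduce the augmented matrix:
R1 ← R1 / (3).
R2 ← R2 + 4·R1.
R3 ← R3 + 1·R1.
R4 ← R4 − 5·R1.
R2 ← R2 / (17/3).
R1 ← R1 − 5/3·R2.
R3 ← R3 + 7/3·R2.
R4 ← R4 − 14/3·R2.
R3 ← R3 / (46/17).
R1 ← R1 − 6/17·R3.
R2 ← R2 − 10/17·R3.
R4 ← R4 + 92/17·R3.
R4 reduces to 0 = 0, so the extra equation is consistent.
Reading off the reduced rows gives x1 = 0, x2 = -6, x3 = -6.

x1 = 0, x2 = -6, x3 = -6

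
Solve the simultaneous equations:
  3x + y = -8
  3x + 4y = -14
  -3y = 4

no solution

Row-reduce:
R1 ← R1 / (3).
R2 ← R2 − 3·R1.
R2 ← R2 / (3).
R1 ← R1 − 1/3·R2.
R3 ← R3 + 3·R2.
Row 3 reduces to 0 = -2, a contradiction. The system is inconsistent.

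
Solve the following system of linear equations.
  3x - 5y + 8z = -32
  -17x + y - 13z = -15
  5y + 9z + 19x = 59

x = 2, y = 6, z = -1

Row-reduce the augmented matrix:
R1 ← R1 / (3).
R2 ← R2 + 17·R1.
R3 ← R3 − 19·R1.
R2 ← R2 / (-82/3).
R1 ← R1 + 5/3·R2.
R3 ← R3 − 110/3·R2.
R3 ← R3 / (70/41).
R1 ← R1 − 57/82·R3.
R2 ← R2 + 97/82·R3.
Reading off the reduced rows gives x = 2, y = 6, z = -1.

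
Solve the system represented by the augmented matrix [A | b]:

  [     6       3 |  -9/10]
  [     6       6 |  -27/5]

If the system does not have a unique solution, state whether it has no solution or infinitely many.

Row-reduce the augmented matrix:
R1 ← R1 / (6).
R2 ← R2 − 6·R1.
R2 ← R2 / (3).
R1 ← R1 − 1/2·R2.
Reading off the reduced rows gives x_1 = 3/5, x_2 = -3/2.

x_1 = 3/5, x_2 = -3/2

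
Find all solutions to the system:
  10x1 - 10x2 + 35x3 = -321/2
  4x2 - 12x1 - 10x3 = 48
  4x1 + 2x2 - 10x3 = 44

Row-reduce:
R1 ← R1 / (10).
R2 ← R2 + 12·R1.
R3 ← R3 − 4·R1.
R2 ← R2 / (-8).
R1 ← R1 + 1·R2.
R3 ← R3 − 6·R2.
Row 3 reduces to 0 = -1/4, a contradiction. The system is inconsistent.

no solution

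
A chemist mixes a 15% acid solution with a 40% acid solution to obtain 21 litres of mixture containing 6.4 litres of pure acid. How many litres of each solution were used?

litres of solution A: 8, litres of solution B: 13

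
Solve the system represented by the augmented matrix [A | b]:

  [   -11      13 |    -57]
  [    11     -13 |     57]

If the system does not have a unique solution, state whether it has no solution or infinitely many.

Row-reduce:
R1 ← R1 / (-11).
R2 ← R2 − 11·R1.
Rank is 1 with 2 unknowns, leaving x_2 free.

infinitely many solutions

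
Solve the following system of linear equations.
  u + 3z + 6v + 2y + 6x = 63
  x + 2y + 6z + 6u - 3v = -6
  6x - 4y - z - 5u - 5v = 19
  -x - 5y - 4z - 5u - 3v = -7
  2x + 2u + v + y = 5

x = 4, y = -5, z = 5, u = -2, v = 6

Row-reduce the augmented matrix:
R1 ← R1 / (6).
R2 ← R2 − 1·R1.
R3 ← R3 − 6·R1.
R4 ← R4 + 1·R1.
R5 ← R5 − 2·R1.
R2 ← R2 / (5/3).
R1 ← R1 − 1/3·R2.
R3 ← R3 + 6·R2.
R4 ← R4 + 14/3·R2.
R5 ← R5 − 1/3·R2.
R3 ← R3 / (79/5).
R1 ← R1 + 3/5·R3.
R2 ← R2 − 33/10·R3.
R4 ← R4 − 119/10·R3.
R5 ← R5 + 21/10·R3.
R4 ← R4 / (16/79).
R1 ← R1 + 34/79·R4.
R2 ← R2 − 29/79·R4.
R3 ← R3 − 75/79·R4.
R5 ← R5 − 197/79·R4.
R5 ← R5 / (-2451/32).
R1 ← R1 − 215/16·R5.
R2 ← R2 + 251/32·R5.
R3 ← R3 + 941/32·R5.
R4 ← R4 − 937/32·R5.
Reading off the reduced rows gives x = 4, y = -5, z = 5, u = -2, v = 6.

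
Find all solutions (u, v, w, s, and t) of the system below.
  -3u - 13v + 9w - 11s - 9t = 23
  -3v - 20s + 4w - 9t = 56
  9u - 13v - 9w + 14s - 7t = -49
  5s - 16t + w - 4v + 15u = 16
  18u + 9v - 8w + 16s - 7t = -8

no solution

Row-reduce:
R1 ← R1 / (-3).
R3 ← R3 − 9·R1.
R4 ← R4 − 15·R1.
R5 ← R5 − 18·R1.
R2 ← R2 / (-3).
R1 ← R1 − 13/3·R2.
R3 ← R3 + 52·R2.
R4 ← R4 + 69·R2.
R5 ← R5 + 69·R2.
R3 ← R3 / (-154/3).
R1 ← R1 − 25/9·R3.
R2 ← R2 + 4/3·R3.
R4 ← R4 + 46·R3.
R5 ← R5 + 46·R3.
R4 ← R4 / (8961/77).
R1 ← R1 + 3461/462·R4.
R2 ← R2 + 142/77·R4.
R3 ← R3 + 983/154·R4.
R5 ← R5 − 8961/77·R4.
Row 5 reduces to 0 = -1, a contradiction. The system is inconsistent.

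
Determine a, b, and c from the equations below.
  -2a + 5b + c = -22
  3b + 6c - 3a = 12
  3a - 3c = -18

a = -2, b = -6, c = 4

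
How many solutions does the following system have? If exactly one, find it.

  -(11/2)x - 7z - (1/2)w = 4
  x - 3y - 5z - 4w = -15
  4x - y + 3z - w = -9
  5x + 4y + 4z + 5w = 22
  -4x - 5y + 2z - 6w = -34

no solution

Row-reduce:
R1 ← R1 / (-11/2).
R2 ← R2 − 1·R1.
R3 ← R3 − 4·R1.
R4 ← R4 − 5·R1.
R5 ← R5 + 4·R1.
R2 ← R2 / (-3).
R3 ← R3 + 1·R2.
R4 ← R4 − 4·R2.
R5 ← R5 + 5·R2.
Swap R3 and R4.
R3 ← R3 / (-118/11).
R1 ← R1 − 14/11·R3.
R2 ← R2 − 23/11·R3.
R5 ← R5 − 193/11·R3.
Swap R4 and R5.
R4 ← R4 / (-18/59).
R1 ← R1 + 1/59·R4.
R2 ← R2 − 70/59·R4.
R3 ← R3 − 5/59·R4.
Row 5 reduces to 0 = -4/3, a contradiction. The system is inconsistent.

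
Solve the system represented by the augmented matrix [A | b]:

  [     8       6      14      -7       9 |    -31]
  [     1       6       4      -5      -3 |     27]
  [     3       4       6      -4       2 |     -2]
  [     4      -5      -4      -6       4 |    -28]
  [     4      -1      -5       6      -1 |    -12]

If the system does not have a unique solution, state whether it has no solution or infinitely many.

Row-reduce:
R1 ← R1 / (8).
R2 ← R2 − 1·R1.
R3 ← R3 − 3·R1.
R4 ← R4 − 4·R1.
R5 ← R5 − 4·R1.
R2 ← R2 / (21/4).
R1 ← R1 − 3/4·R2.
R3 ← R3 − 7/4·R2.
R4 ← R4 + 8·R2.
R5 ← R5 + 4·R2.
Swap R3 and R4.
R3 ← R3 / (-53/7).
R1 ← R1 − 10/7·R3.
R2 ← R2 − 3/7·R3.
R5 ← R5 + 72/7·R3.
Swap R4 and R5.
R4 ← R4 / (1939/106).
R1 ← R1 + 103/53·R4.
R2 ← R2 + 68/53·R4.
R3 ← R3 − 123/106·R4.
Row 5 reduces to 0 = -2/3, a contradiction. The system is inconsistent.

no solution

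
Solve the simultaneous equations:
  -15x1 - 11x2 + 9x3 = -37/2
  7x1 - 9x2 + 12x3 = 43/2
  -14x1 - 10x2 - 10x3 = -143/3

x1 = 3/2, x2 = 1, x3 = 5/3

Row-reduce the augmented matrix:
R1 ← R1 / (-15).
R2 ← R2 − 7·R1.
R3 ← R3 + 14·R1.
R2 ← R2 / (-212/15).
R1 ← R1 − 11/15·R2.
R3 ← R3 − 4/15·R2.
R3 ← R3 / (-959/53).
R1 ← R1 − 51/212·R3.
R2 ← R2 + 243/212·R3.
Reading off the reduced rows gives x1 = 3/2, x2 = 1, x3 = 5/3.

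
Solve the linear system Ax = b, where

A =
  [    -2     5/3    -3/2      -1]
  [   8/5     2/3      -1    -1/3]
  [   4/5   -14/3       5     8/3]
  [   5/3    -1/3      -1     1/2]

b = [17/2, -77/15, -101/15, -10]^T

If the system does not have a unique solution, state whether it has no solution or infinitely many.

Row-reduce:
R1 ← R1 / (-2).
R2 ← R2 − 8/5·R1.
R3 ← R3 − 4/5·R1.
R4 ← R4 − 5/3·R1.
R2 ← R2 / (2).
R1 ← R1 + 5/6·R2.
R3 ← R3 + 4·R2.
R4 ← R4 − 19/18·R2.
Swap R3 and R4.
R3 ← R3 / (-49/45).
R1 ← R1 + 1/6·R3.
R2 ← R2 + 11/10·R3.
Rank is 3 with 4 unknowns, leaving x_4 free.

infinitely many solutions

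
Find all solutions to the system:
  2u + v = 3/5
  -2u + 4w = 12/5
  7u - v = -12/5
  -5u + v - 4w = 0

u = -1/5, v = 1, w = 1/2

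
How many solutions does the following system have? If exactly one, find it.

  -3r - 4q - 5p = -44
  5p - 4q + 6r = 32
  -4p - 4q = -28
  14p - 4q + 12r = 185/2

no solution

Row-reduce:
R1 ← R1 / (-5).
R2 ← R2 − 5·R1.
R3 ← R3 + 4·R1.
R4 ← R4 − 14·R1.
R2 ← R2 / (-8).
R1 ← R1 − 4/5·R2.
R3 ← R3 + 4/5·R2.
R4 ← R4 + 76/5·R2.
R3 ← R3 / (21/10).
R1 ← R1 − 9/10·R3.
R2 ← R2 + 3/8·R3.
R4 ← R4 + 21/10·R3.
Row 4 reduces to 0 = 1/2, a contradiction. The system is inconsistent.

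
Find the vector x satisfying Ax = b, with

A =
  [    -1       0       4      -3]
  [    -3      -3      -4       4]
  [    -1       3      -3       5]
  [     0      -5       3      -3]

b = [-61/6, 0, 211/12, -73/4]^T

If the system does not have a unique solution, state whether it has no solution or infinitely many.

Row-reduce the augmented matrix:
R1 ← R1 / (-1).
R2 ← R2 + 3·R1.
R3 ← R3 + 1·R1.
R2 ← R2 / (-3).
R3 ← R3 − 3·R2.
R4 ← R4 + 5·R2.
R3 ← R3 / (-23).
R1 ← R1 + 4·R3.
R2 ← R2 − 16/3·R3.
R4 ← R4 − 89/3·R3.
R4 ← R4 / (167/69).
R1 ← R1 + 15/23·R4.
R2 ← R2 − 37/69·R4.
R3 ← R3 + 21/23·R4.
Reading off the reduced rows gives x_1 = 5/3, x_2 = 2, x_3 = -1/4, x_4 = 5/2.

x_1 = 5/3, x_2 = 2, x_3 = -1/4, x_4 = 5/2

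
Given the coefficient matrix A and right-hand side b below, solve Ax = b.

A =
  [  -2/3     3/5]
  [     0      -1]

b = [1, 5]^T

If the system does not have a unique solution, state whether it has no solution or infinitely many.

x_1 = -6, x_2 = -5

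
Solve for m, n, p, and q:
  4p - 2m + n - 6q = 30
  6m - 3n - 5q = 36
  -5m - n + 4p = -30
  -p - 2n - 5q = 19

m = 4, n = 6, p = -1, q = -6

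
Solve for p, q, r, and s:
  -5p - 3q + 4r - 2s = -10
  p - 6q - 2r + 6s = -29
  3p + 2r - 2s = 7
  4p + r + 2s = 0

Row-reduce the augmented matrix:
R1 ← R1 / (-5).
R2 ← R2 − 1·R1.
R3 ← R3 − 3·R1.
R4 ← R4 − 4·R1.
R2 ← R2 / (-33/5).
R1 ← R1 − 3/5·R2.
R3 ← R3 + 9/5·R2.
R4 ← R4 + 12/5·R2.
R3 ← R3 / (52/11).
R1 ← R1 + 10/11·R3.
R2 ← R2 − 2/11·R3.
R4 ← R4 − 51/11·R3.
R4 ← R4 / (3).
R2 ← R2 + 2/3·R4.
R3 ← R3 + 1·R4.
Reading off the reduced rows gives p = 1, q = 3, r = 0, s = -2.

p = 1, q = 3, r = 0, s = -2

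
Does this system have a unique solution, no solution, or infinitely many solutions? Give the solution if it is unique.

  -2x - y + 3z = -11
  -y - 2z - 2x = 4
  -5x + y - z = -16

x = 3, y = -4, z = -3

Row-reduce the augmented matrix:
R1 ← R1 / (-2).
R2 ← R2 + 2·R1.
R3 ← R3 + 5·R1.
Swap R2 and R3.
R2 ← R2 / (7/2).
R1 ← R1 − 1/2·R2.
R3 ← R3 / (-5).
R1 ← R1 + 2/7·R3.
R2 ← R2 + 17/7·R3.
Reading off the reduced rows gives x = 3, y = -4, z = -3.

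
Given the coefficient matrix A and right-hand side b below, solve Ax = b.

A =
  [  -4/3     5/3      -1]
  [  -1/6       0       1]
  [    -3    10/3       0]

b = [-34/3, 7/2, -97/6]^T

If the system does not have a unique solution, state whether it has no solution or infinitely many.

Row-reduce:
R1 ← R1 / (-4/3).
R2 ← R2 + 1/6·R1.
R3 ← R3 + 3·R1.
R2 ← R2 / (-5/24).
R1 ← R1 + 5/4·R2.
R3 ← R3 + 5/12·R2.
Row 3 reduces to 0 = -1/2, a contradiction. The system is inconsistent.

no solution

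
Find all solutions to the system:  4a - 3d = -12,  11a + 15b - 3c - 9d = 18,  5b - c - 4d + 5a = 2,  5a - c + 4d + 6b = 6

Row-reduce:
R1 ← R1 / (4).
R2 ← R2 − 11·R1.
R3 ← R3 − 5·R1.
R4 ← R4 − 5·R1.
R2 ← R2 / (15).
R3 ← R3 − 5·R2.
R4 ← R4 − 6·R2.
Swap R3 and R4.
R3 ← R3 / (1/5).
R2 ← R2 + 1/5·R3.
Rank is 3 with 4 unknowns, leaving d free.

infinitely many solutions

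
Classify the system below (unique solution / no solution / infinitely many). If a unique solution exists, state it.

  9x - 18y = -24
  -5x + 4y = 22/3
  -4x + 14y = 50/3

Row-reduce the augmented matrix:
R1 ← R1 / (9).
R2 ← R2 + 5·R1.
R3 ← R3 + 4·R1.
R2 ← R2 / (-6).
R1 ← R1 + 2·R2.
R3 ← R3 − 6·R2.
R3 reduces to 0 = 0, so the extra equation is consistent.
Reading off the reduced rows gives x = -2/3, y = 1.

x = -2/3, y = 1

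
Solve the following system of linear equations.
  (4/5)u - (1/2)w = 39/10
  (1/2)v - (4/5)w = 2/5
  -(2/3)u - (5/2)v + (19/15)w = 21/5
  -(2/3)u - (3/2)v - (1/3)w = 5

u = 3, v = -4, w = -3

Row-reduce the augmented matrix:
R1 ← R1 / (4/5).
R3 ← R3 + 2/3·R1.
R4 ← R4 + 2/3·R1.
R2 ← R2 / (1/2).
R3 ← R3 + 5/2·R2.
R4 ← R4 + 3/2·R2.
R3 ← R3 / (-63/20).
R1 ← R1 + 5/8·R3.
R2 ← R2 + 8/5·R3.
R4 ← R4 + 63/20·R3.
R4 reduces to 0 = 0, so the extra equation is consistent.
Reading off the reduced rows gives u = 3, v = -4, w = -3.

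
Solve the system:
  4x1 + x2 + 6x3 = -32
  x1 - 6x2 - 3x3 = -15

Row-reduce:
R1 ← R1 / (4).
R2 ← R2 − 1·R1.
R2 ← R2 / (-25/4).
R1 ← R1 − 1/4·R2.
Rank is 2 with 3 unknowns, leaving x3 free.

infinitely many solutions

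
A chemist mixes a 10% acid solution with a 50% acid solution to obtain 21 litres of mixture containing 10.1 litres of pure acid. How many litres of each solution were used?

litres of solution A: 1, litres of solution B: 20

Let a = litres of solution A, b = litres of solution B.
  a + b = 21
  (1/10)a + (1/2)b = 101/10
From equation 1: a = 21 − b.
Substitute into equation 2 and solve: b = 20.
Then a = 1.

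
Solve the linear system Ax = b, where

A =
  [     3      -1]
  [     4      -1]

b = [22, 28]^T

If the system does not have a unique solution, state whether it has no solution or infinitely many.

Row-reduce the augmented matrix:
R1 ← R1 / (3).
R2 ← R2 − 4·R1.
R2 ← R2 / (1/3).
R1 ← R1 + 1/3·R2.
Reading off the reduced rows gives x_1 = 6, x_2 = -4.

x_1 = 6, x_2 = -4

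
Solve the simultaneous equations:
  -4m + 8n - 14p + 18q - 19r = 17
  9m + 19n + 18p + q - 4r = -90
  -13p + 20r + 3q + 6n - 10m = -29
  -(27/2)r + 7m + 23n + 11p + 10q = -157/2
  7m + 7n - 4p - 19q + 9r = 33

Row-reduce:
R1 ← R1 / (-4).
R2 ← R2 − 9·R1.
R3 ← R3 + 10·R1.
R4 ← R4 − 7·R1.
R5 ← R5 − 7·R1.
R2 ← R2 / (37).
R1 ← R1 + 2·R2.
R3 ← R3 + 14·R2.
R4 ← R4 − 37·R2.
R5 ← R5 − 21·R2.
R3 ← R3 / (625/37).
R1 ← R1 − 205/74·R3.
R2 ← R2 + 27/74·R3.
R5 ← R5 + 771/37·R3.
Swap R4 and R5.
R4 ← R4 / (-27184/625).
R1 ← R1 − 257/125·R4.
R2 ← R2 − 346/625·R4.
R3 ← R3 + 973/625·R4.
Row 5 reduces to 0 = 3, a contradiction. The system is inconsistent.

no solution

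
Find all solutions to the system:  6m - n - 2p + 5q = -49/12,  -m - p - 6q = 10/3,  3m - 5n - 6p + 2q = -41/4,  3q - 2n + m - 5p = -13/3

Row-reduce the augmented matrix:
R1 ← R1 / (6).
R2 ← R2 + 1·R1.
R3 ← R3 − 3·R1.
R4 ← R4 − 1·R1.
R2 ← R2 / (-1/6).
R1 ← R1 + 1/6·R2.
R3 ← R3 + 9/2·R2.
R4 ← R4 + 11/6·R2.
R3 ← R3 / (31).
R1 ← R1 − 1·R3.
R2 ← R2 − 8·R3.
R4 ← R4 − 10·R3.
R4 ← R4 / (439/31).
R1 ← R1 − 47/31·R4.
R2 ← R2 + 151/31·R4.
R3 ← R3 − 139/31·R4.
Reading off the reduced rows gives m = 0, n = 9/4, p = -1/3, q = -1/2.

m = 0, n = 9/4, p = -1/3, q = -1/2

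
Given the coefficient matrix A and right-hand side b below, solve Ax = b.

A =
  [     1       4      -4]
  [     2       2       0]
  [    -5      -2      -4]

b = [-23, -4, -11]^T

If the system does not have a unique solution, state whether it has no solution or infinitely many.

infinitely many solutions

Row-reduce:
R2 ← R2 − 2·R1.
R3 ← R3 + 5·R1.
R2 ← R2 / (-6).
R1 ← R1 − 4·R2.
R3 ← R3 − 18·R2.
Rank is 2 with 3 unknowns, leaving x_3 free.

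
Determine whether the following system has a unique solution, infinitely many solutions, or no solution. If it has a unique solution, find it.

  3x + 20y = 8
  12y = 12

Row-reduce the augmented matrix:
R1 ← R1 / (3).
R2 ← R2 / (12).
R1 ← R1 − 20/3·R2.
Reading off the reduced rows gives x = -4, y = 1.

x = -4, y = 1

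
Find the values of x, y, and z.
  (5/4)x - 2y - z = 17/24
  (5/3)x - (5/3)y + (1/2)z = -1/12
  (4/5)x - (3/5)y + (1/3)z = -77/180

Row-reduce the augmented matrix:
R1 ← R1 / (5/4).
R2 ← R2 − 5/3·R1.
R3 ← R3 − 4/5·R1.
R1 ← R1 + 8/5·R2.
R3 ← R3 − 17/25·R2.
R3 ← R3 / (-41/150).
R1 ← R1 − 32/15·R3.
R2 ← R2 − 11/6·R3.
Reading off the reduced rows gives x = -5/2, y = -9/4, z = 2/3.

x = -5/2, y = -9/4, z = 2/3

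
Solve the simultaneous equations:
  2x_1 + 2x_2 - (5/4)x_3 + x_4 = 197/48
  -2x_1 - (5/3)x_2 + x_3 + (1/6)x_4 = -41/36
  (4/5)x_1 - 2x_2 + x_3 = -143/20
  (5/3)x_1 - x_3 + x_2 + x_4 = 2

x_1 = -7/4, x_2 = 5/2, x_3 = -3/4, x_4 = 5/3

Row-reduce the augmented matrix:
R1 ← R1 / (2).
R2 ← R2 + 2·R1.
R3 ← R3 − 4/5·R1.
R4 ← R4 − 5/3·R1.
R2 ← R2 / (1/3).
R1 ← R1 − 1·R2.
R3 ← R3 + 14/5·R2.
R4 ← R4 + 2/3·R2.
R3 ← R3 / (-3/5).
R1 ← R1 − 1/8·R3.
R2 ← R2 + 3/4·R3.
R4 ← R4 + 11/24·R3.
R4 ← R4 / (-337/72).
R1 ← R1 + 25/24·R4.
R2 ← R2 + 33/4·R4.
R3 ← R3 + 47/3·R4.
Reading off the reduced rows gives x_1 = -7/4, x_2 = 5/2, x_3 = -3/4, x_4 = 5/3.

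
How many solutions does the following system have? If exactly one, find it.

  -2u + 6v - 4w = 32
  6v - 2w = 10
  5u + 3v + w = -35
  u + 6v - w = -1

u = -6, v = 0, w = -5

Row-reduce the augmented matrix:
R1 ← R1 / (-2).
R3 ← R3 − 5·R1.
R4 ← R4 − 1·R1.
R2 ← R2 / (6).
R1 ← R1 + 3·R2.
R3 ← R3 − 18·R2.
R4 ← R4 − 9·R2.
R3 ← R3 / (-3).
R1 ← R1 − 1·R3.
R2 ← R2 + 1/3·R3.
R4 reduces to 0 = 0, so the extra equation is consistent.
Reading off the reduced rows gives u = -6, v = 0, w = -5.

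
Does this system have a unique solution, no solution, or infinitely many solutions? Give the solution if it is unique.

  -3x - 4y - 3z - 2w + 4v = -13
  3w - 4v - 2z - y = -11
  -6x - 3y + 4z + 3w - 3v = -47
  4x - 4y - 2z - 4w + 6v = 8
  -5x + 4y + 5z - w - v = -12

Row-reduce the augmented matrix:
R1 ← R1 / (-3).
R3 ← R3 + 6·R1.
R4 ← R4 − 4·R1.
R5 ← R5 + 5·R1.
R2 ← R2 / (-1).
R1 ← R1 − 4/3·R2.
R3 ← R3 − 5·R2.
R4 ← R4 + 28/3·R2.
R5 ← R5 − 32/3·R2.
Swap R3 and R4.
R3 ← R3 / (38/3).
R1 ← R1 + 5/3·R3.
R2 ← R2 − 2·R3.
R5 ← R5 + 34/3·R3.
R4 ← R4 / (22).
R1 ← R1 − 2/19·R4.
R2 ← R2 − 47/19·R4.
R3 ← R3 + 52/19·R4.
R5 ← R5 − 63/19·R4.
R5 ← R5 / (-885/418).
R1 ← R1 + 24/209·R5.
R2 ← R2 + 83/418·R5.
R3 ← R3 + 3/209·R5.
R4 ← R4 + 31/22·R5.
Reading off the reduced rows gives x = 3, y = 6, z = -2, w = 5, v = 6.

x = 3, y = 6, z = -2, w = 5, v = 6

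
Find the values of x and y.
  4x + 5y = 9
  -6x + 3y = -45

Row-reduce the augmented matrix:
R1 ← R1 / (4).
R2 ← R2 + 6·R1.
R2 ← R2 / (21/2).
R1 ← R1 − 5/4·R2.
Reading off the reduced rows gives x = 6, y = -3.

x = 6, y = -3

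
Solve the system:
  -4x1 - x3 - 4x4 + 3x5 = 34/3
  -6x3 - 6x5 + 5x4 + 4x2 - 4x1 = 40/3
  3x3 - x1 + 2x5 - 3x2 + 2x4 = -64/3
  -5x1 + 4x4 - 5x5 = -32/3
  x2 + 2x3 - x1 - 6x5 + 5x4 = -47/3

Row-reduce the augmented matrix:
R1 ← R1 / (-4).
R2 ← R2 + 4·R1.
R3 ← R3 + 1·R1.
R4 ← R4 + 5·R1.
R5 ← R5 + 1·R1.
R2 ← R2 / (4).
R3 ← R3 + 3·R2.
R5 ← R5 − 1·R2.
R3 ← R3 / (-1/2).
R1 ← R1 − 1/4·R3.
R2 ← R2 + 5/4·R3.
R4 ← R4 − 5/4·R3.
R5 ← R5 − 7/2·R3.
R4 ← R4 / (267/8).
R1 ← R1 − 47/8·R4.
R2 ← R2 + 177/8·R4.
R3 ← R3 + 39/2·R4.
R5 ← R5 − 72·R4.
R5 ← R5 / (493/89).
R1 ← R1 − 41/89·R5.
R2 ← R2 + 304/89·R5.
R3 ← R3 + 191/89·R5.
R4 ← R4 + 60/89·R5.
Reading off the reduced rows gives x1 = 1/3, x2 = 2, x3 = -3, x4 = -8/3, x5 = -1/3.

x1 = 1/3, x2 = 2, x3 = -3, x4 = -8/3, x5 = -1/3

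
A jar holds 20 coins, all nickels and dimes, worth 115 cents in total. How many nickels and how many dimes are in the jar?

nickels: 17, dimes: 3

Let n = nickels, d = dimes.
  n + d = 20
  5n + 10d = 115
Row-reduce the augmented matrix:
R2 ← R2 − 5·R1.
R2 ← R2 / (5).
R1 ← R1 − 1·R2.
Reading off the reduced rows gives n = 17, d = 3.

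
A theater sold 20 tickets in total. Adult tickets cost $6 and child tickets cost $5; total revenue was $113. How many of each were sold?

adult tickets: 13, child tickets: 7

Let a = adult tickets, c = child tickets.
  a + c = 20
  6a + 5c = 113
Row-reduce the augmented matrix:
R2 ← R2 − 6·R1.
R2 ← R2 / (-1).
R1 ← R1 − 1·R2.
Reading off the reduced rows gives a = 13, c = 7.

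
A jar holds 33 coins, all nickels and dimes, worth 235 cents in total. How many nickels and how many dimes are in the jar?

nickels: 19, dimes: 14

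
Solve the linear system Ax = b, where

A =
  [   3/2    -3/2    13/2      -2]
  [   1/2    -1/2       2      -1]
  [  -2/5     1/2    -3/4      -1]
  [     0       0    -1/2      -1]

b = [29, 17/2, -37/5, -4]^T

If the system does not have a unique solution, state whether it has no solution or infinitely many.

Row-reduce:
R1 ← R1 / (3/2).
R2 ← R2 − 1/2·R1.
R3 ← R3 + 2/5·R1.
Swap R2 and R3.
R2 ← R2 / (1/10).
R1 ← R1 + 1·R2.
R3 ← R3 / (-1/6).
R1 ← R1 − 85/6·R3.
R2 ← R2 − 59/6·R3.
R4 ← R4 + 1/2·R3.
Row 4 reduces to 0 = -1/2, a contradiction. The system is inconsistent.

no solution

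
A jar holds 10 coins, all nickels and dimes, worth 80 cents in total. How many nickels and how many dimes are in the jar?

Let n = nickels, d = dimes.
  n + d = 10
  5n + 10d = 80
From equation 1: n = 10 − d.
Substitute into equation 2 and solve: d = 6.
Then n = 4.

nickels: 4, dimes: 6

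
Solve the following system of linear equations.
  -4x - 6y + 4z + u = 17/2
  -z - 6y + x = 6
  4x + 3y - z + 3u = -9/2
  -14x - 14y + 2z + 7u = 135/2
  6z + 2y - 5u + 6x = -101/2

x = -3, y = -1, z = -3, u = 5/2

Row-reduce the augmented matrix:
R1 ← R1 / (-4).
R2 ← R2 − 1·R1.
R3 ← R3 − 4·R1.
R4 ← R4 + 14·R1.
R5 ← R5 − 6·R1.
R2 ← R2 / (-15/2).
R1 ← R1 − 3/2·R2.
R3 ← R3 + 3·R2.
R4 ← R4 − 7·R2.
R5 ← R5 + 7·R2.
R3 ← R3 / (3).
R1 ← R1 + 1·R3.
R4 ← R4 + 12·R3.
R5 ← R5 − 12·R3.
R4 ← R4 / (58/3).
R1 ← R1 − 11/10·R4.
R2 ← R2 + 1/30·R4.
R3 ← R3 − 13/10·R4.
R5 ← R5 + 58/3·R4.
R5 reduces to 0 = 0, so the extra equation is consistent.
Reading off the reduced rows gives x = -3, y = -1, z = -3, u = 5/2.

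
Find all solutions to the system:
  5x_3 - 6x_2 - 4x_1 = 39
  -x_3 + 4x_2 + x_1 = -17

infinitely many solutions

Row-reduce:
R1 ← R1 / (-4).
R2 ← R2 − 1·R1.
R2 ← R2 / (5/2).
R1 ← R1 − 3/2·R2.
Rank is 2 with 3 unknowns, leaving x_3 free.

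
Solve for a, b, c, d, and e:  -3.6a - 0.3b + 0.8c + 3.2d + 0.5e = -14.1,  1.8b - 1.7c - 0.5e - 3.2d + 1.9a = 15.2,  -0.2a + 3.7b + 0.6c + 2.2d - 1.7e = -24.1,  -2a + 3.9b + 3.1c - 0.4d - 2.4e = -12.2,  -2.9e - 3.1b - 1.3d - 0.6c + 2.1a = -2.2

a = -1, b = -1, c = -1, d = -6, e = 4

Row-reduce the augmented matrix:
R1 ← R1 / (-18/5).
R2 ← R2 − 19/10·R1.
R3 ← R3 + 1/5·R1.
R4 ← R4 + 2·R1.
R5 ← R5 − 21/10·R1.
R2 ← R2 / (197/120).
R1 ← R1 − 1/12·R2.
R3 ← R3 − 223/60·R2.
R4 ← R4 − 61/15·R2.
R5 ← R5 + 131/40·R2.
R3 ← R3 / (2038/591).
R1 ← R1 + 31/197·R3.
R2 ← R2 + 460/591·R3.
R4 ← R4 − 11467/1970·R3.
R5 ← R5 + 15853/5910·R3.
R4 ← R4 / (-155351/20380).
R1 ← R1 + 1149/2038·R4.
R2 ← R2 − 314/1019·R4.
R3 ← R3 − 3217/2038·R4.
R5 ← R5 − 7281/4076·R4.
R5 ← R5 / (-15636038/3883775).
R1 ← R1 + 136344/776755·R5.
R2 ← R2 + 323389/776755·R5.
R3 ← R3 + 281443/776755·R5.
R4 ← R4 − 8024/776755·R5.
Reading off the reduced rows gives a = -1, b = -1, c = -1, d = -6, e = 4.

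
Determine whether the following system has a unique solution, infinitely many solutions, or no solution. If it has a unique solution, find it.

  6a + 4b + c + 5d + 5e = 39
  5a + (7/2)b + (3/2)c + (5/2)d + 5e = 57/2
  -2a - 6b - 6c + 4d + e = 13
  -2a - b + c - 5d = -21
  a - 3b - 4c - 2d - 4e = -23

Row-reduce:
R1 ← R1 / (6).
R2 ← R2 − 5·R1.
R3 ← R3 + 2·R1.
R4 ← R4 + 2·R1.
R5 ← R5 − 1·R1.
R2 ← R2 / (1/6).
R1 ← R1 − 2/3·R2.
R3 ← R3 + 14/3·R2.
R4 ← R4 − 1/3·R2.
R5 ← R5 + 11/3·R2.
R3 ← R3 / (13).
R1 ← R1 + 5/2·R3.
R2 ← R2 − 4·R3.
R5 ← R5 − 21/2·R3.
Swap R4 and R5.
R4 ← R4 / (-83/13).
R1 ← R1 + 5/13·R4.
R2 ← R2 − 34/13·R4.
R3 ← R3 + 41/13·R4.
Rank is 4 with 5 unknowns, leaving e free.

infinitely many solutions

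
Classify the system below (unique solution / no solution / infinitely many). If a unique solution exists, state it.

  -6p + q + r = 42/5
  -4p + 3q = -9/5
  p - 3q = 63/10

Row-reduce the augmented matrix:
R1 ← R1 / (-6).
R2 ← R2 + 4·R1.
R3 ← R3 − 1·R1.
R2 ← R2 / (7/3).
R1 ← R1 + 1/6·R2.
R3 ← R3 + 17/6·R2.
R3 ← R3 / (-9/14).
R1 ← R1 + 3/14·R3.
R2 ← R2 + 2/7·R3.
Reading off the reduced rows gives p = -3/2, q = -13/5, r = 2.

p = -3/2, q = -13/5, r = 2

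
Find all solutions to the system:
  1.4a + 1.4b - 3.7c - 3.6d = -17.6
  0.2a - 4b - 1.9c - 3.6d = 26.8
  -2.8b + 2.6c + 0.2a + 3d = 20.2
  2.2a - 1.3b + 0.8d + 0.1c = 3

Row-reduce the augmented matrix:
R1 ← R1 / (7/5).
R2 ← R2 − 1/5·R1.
R3 ← R3 − 1/5·R1.
R4 ← R4 − 11/5·R1.
R2 ← R2 / (-21/5).
R1 ← R1 − 1·R2.
R3 ← R3 + 3·R2.
R4 ← R4 + 7/2·R2.
R3 ← R3 / (2013/490).
R1 ← R1 + 291/98·R3.
R2 ← R2 − 16/49·R3.
R4 ← R4 − 247/35·R3.
R4 ← R4 / (-2666/3355).
R1 ← R1 − 555/671·R4.
R2 ← R2 − 188/671·R4.
R3 ← R3 − 934/671·R4.
Reading off the reduced rows gives a = -1, b = -6, c = 6, d = -4.

a = -1, b = -6, c = 6, d = -4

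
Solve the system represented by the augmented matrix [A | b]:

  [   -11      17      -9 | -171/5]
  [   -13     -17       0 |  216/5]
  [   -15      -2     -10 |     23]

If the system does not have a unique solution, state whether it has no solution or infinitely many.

Row-reduce the augmented matrix:
R1 ← R1 / (-11).
R2 ← R2 + 13·R1.
R3 ← R3 + 15·R1.
R2 ← R2 / (-408/11).
R1 ← R1 + 17/11·R2.
R3 ← R3 + 277/11·R2.
R3 ← R3 / (-673/136).
R1 ← R1 − 3/8·R3.
R2 ← R2 + 39/136·R3.
Reading off the reduced rows gives x_1 = 3/5, x_2 = -3, x_3 = -13/5.

x_1 = 3/5, x_2 = -3, x_3 = -13/5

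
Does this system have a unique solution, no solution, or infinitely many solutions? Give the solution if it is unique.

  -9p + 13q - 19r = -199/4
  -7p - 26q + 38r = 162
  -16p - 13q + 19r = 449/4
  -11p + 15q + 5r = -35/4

Row-reduce the augmented matrix:
R1 ← R1 / (-9).
R2 ← R2 + 7·R1.
R3 ← R3 + 16·R1.
R4 ← R4 + 11·R1.
R2 ← R2 / (-325/9).
R1 ← R1 + 13/9·R2.
R3 ← R3 + 325/9·R2.
R4 ← R4 + 8/9·R2.
Swap R3 and R4.
R3 ← R3 / (350/13).
R2 ← R2 + 19/13·R3.
R4 reduces to 0 = 0, so the extra equation is consistent.
Reading off the reduced rows gives p = -5/2, q = -3, r = 7/4.

p = -5/2, q = -3, r = 7/4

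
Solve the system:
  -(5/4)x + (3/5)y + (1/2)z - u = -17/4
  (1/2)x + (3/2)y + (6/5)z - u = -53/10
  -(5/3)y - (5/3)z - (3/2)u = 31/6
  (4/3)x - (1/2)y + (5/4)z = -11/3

x = 1, y = 0, z = -4, u = 1

Row-reduce the augmented matrix:
R1 ← R1 / (-5/4).
R2 ← R2 − 1/2·R1.
R4 ← R4 − 4/3·R1.
R2 ← R2 / (87/50).
R1 ← R1 + 12/25·R2.
R3 ← R3 + 5/3·R2.
R4 ← R4 − 7/50·R2.
R3 ← R3 / (-85/261).
R1 ← R1 + 2/145·R3.
R2 ← R2 − 70/87·R3.
R4 ← R4 − 969/580·R3.
R4 ← R4 / (-9317/600).
R1 ← R1 − 227/425·R4.
R2 ← R2 + 133/17·R4.
R3 ← R3 − 1483/170·R4.
Reading off the reduced rows gives x = 1, y = 0, z = -4, u = 1.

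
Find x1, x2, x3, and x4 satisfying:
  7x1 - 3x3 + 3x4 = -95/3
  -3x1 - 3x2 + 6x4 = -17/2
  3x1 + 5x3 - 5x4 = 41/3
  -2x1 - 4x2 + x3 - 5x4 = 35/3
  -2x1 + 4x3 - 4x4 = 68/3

Row-reduce the augmented matrix:
R1 ← R1 / (7).
R2 ← R2 + 3·R1.
R3 ← R3 − 3·R1.
R4 ← R4 + 2·R1.
R5 ← R5 + 2·R1.
R2 ← R2 / (-3).
R4 ← R4 + 4·R2.
R3 ← R3 / (44/7).
R1 ← R1 + 3/7·R3.
R2 ← R2 − 3/7·R3.
R4 ← R4 − 13/7·R3.
R5 ← R5 − 22/7·R3.
R4 ← R4 / (-12).
R2 ← R2 + 2·R4.
R3 ← R3 + 1·R4.
R5 reduces to 0 = 0, so the extra equation is consistent.
Reading off the reduced rows gives x1 = -8/3, x2 = 3/2, x3 = 7/3, x4 = -2.

x1 = -8/3, x2 = 3/2, x3 = 7/3, x4 = -2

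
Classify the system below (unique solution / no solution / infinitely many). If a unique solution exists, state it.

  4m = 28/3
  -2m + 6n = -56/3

m = 7/3, n = -7/3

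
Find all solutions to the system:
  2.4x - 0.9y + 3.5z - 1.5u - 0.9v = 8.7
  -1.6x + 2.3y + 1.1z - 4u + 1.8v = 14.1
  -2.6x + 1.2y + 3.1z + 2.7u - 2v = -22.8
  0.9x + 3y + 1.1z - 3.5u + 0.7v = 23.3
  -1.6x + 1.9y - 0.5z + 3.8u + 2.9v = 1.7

Row-reduce the augmented matrix:
R1 ← R1 / (12/5).
R2 ← R2 + 8/5·R1.
R3 ← R3 + 13/5·R1.
R4 ← R4 − 9/10·R1.
R5 ← R5 + 8/5·R1.
R2 ← R2 / (17/10).
R1 ← R1 + 3/8·R2.
R3 ← R3 − 9/40·R2.
R4 ← R4 − 267/80·R2.
R5 ← R5 − 13/10·R2.
R3 ← R3 / (3283/510).
R1 ← R1 − 113/51·R3.
R2 ← R2 − 103/51·R3.
R4 ← R4 + 591/85·R3.
R5 ← R5 + 202/255·R3.
R4 ← R4 / (2299301/262640).
R1 ← R1 + 61083/26264·R4.
R2 ← R2 + 45779/13132·R4.
R3 ← R3 − 3543/13132·R4.
R5 ← R5 − 224467/32830·R4.
R5 ← R5 / (107375421/22993010).
R1 ← R1 + 646339/2299301·R5.
R2 ← R2 + 422503/2299301·R5.
R3 ← R3 + 786087/2299301·R5.
R4 ← R4 + 1235263/2299301·R5.
Reading off the reduced rows gives x = 5, y = 3, z = 0, u = -2, v = 4.

x = 5, y = 3, z = 0, u = -2, v = 4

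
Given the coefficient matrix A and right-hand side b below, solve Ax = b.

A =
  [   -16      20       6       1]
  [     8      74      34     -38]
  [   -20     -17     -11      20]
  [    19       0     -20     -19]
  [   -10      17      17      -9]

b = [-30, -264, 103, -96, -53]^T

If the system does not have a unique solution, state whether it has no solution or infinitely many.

no solution

Row-reduce:
R1 ← R1 / (-16).
R2 ← R2 − 8·R1.
R3 ← R3 + 20·R1.
R4 ← R4 − 19·R1.
R5 ← R5 + 10·R1.
R2 ← R2 / (84).
R1 ← R1 + 5/4·R2.
R3 ← R3 + 42·R2.
R4 ← R4 − 95/4·R2.
R5 ← R5 − 9/2·R2.
Swap R3 and R4.
R3 ← R3 / (-7841/336).
R1 ← R1 − 59/336·R3.
R2 ← R2 − 37/84·R3.
R5 ← R5 − 631/56·R3.
Swap R4 and R5.
R4 ← R4 / (-87014/7841).
R1 ← R1 + 5291/7841·R4.
R2 ← R2 + 9135/15682·R4.
R3 ← R3 − 4845/15682·R4.
Row 5 reduces to 0 = 1, a contradiction. The system is inconsistent.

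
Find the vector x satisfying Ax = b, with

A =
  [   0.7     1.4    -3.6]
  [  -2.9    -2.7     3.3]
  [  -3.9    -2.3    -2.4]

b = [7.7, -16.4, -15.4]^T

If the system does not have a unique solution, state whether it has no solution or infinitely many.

Row-reduce the augmented matrix:
R1 ← R1 / (7/10).
R2 ← R2 + 29/10·R1.
R3 ← R3 + 39/10·R1.
R2 ← R2 / (31/10).
R1 ← R1 − 2·R2.
R3 ← R3 − 11/2·R2.
R3 ← R3 / (-4017/2170).
R1 ← R1 − 510/217·R3.
R2 ← R2 + 813/217·R3.
Reading off the reduced rows gives x_1 = 1, x_2 = 5, x_3 = 0.

x_1 = 1, x_2 = 5, x_3 = 0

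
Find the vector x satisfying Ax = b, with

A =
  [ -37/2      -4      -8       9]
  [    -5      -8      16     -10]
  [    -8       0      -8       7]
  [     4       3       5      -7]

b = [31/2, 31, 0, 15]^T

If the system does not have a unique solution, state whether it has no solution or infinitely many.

infinitely many solutions

Row-reduce:
R1 ← R1 / (-37/2).
R2 ← R2 + 5·R1.
R3 ← R3 + 8·R1.
R4 ← R4 − 4·R1.
R2 ← R2 / (-256/37).
R1 ← R1 − 8/37·R2.
R3 ← R3 − 64/37·R2.
R4 ← R4 − 79/37·R2.
Swap R3 and R4.
R3 ← R3 / (71/8).
R1 ← R1 − 1·R3.
R2 ← R2 + 21/8·R3.
Rank is 3 with 4 unknowns, leaving x_4 free.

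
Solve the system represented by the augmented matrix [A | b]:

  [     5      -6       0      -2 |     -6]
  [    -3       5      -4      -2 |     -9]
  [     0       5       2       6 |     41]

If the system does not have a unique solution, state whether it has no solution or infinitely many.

infinitely many solutions

Row-reduce:
R1 ← R1 / (5).
R2 ← R2 + 3·R1.
R2 ← R2 / (7/5).
R1 ← R1 + 6/5·R2.
R3 ← R3 − 5·R2.
R3 ← R3 / (114/7).
R1 ← R1 + 24/7·R3.
R2 ← R2 + 20/7·R3.
Rank is 3 with 4 unknowns, leaving x_4 free.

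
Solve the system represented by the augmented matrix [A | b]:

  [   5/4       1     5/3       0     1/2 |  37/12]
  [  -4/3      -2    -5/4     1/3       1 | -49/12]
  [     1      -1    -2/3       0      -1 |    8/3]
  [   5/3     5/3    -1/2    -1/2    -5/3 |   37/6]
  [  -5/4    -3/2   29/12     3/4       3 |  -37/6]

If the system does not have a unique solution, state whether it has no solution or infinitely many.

Row-reduce:
R1 ← R1 / (5/4).
R2 ← R2 + 4/3·R1.
R3 ← R3 − 1·R1.
R4 ← R4 − 5/3·R1.
R5 ← R5 + 5/4·R1.
R2 ← R2 / (-14/15).
R1 ← R1 − 4/5·R2.
R3 ← R3 + 9/5·R2.
R4 ← R4 − 1/3·R2.
R5 ← R5 + 1/2·R2.
R3 ← R3 / (-169/56).
R1 ← R1 − 25/14·R3.
R2 ← R2 + 95/168·R3.
R4 ← R4 + 1277/504·R3.
R5 ← R5 − 1277/336·R3.
R4 ← R4 / (161/1014).
R1 ← R1 + 16/169·R4.
R2 ← R2 + 40/169·R4.
R3 ← R3 − 36/169·R4.
R5 ← R5 + 161/676·R4.
Rank is 4 with 5 unknowns, leaving x_5 free.

infinitely many solutions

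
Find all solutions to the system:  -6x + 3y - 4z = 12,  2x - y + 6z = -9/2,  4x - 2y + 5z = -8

no solution

Row-reduce:
R1 ← R1 / (-6).
R2 ← R2 − 2·R1.
R3 ← R3 − 4·R1.
R2 ← R2 / (14/3).
R1 ← R1 − 2/3·R2.
R3 ← R3 − 7/3·R2.
Row 3 reduces to 0 = 1/4, a contradiction. The system is inconsistent.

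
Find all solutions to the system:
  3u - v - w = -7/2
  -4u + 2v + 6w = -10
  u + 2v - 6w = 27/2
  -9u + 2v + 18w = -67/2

Row-reduce the augmented matrix:
R1 ← R1 / (3).
R2 ← R2 + 4·R1.
R3 ← R3 − 1·R1.
R4 ← R4 + 9·R1.
R2 ← R2 / (2/3).
R1 ← R1 + 1/3·R2.
R3 ← R3 − 7/3·R2.
R4 ← R4 + 1·R2.
R3 ← R3 / (-22).
R1 ← R1 − 2·R3.
R2 ← R2 − 7·R3.
R4 ← R4 − 22·R3.
R4 reduces to 0 = 0, so the extra equation is consistent.
Reading off the reduced rows gives u = -5/2, v = -1, w = -3.

u = -5/2, v = -1, w = -3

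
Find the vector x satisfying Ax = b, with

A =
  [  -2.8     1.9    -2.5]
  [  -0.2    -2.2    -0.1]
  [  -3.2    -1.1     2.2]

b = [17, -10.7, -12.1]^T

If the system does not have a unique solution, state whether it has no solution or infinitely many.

x_1 = 0, x_2 = 5, x_3 = -3

Row-reduce the augmented matrix:
R1 ← R1 / (-14/5).
R2 ← R2 + 1/5·R1.
R3 ← R3 + 16/5·R1.
R2 ← R2 / (-327/140).
R1 ← R1 + 19/28·R2.
R3 ← R3 + 229/70·R2.
R3 ← R3 / (16177/3270).
R1 ← R1 − 569/654·R3.
R2 ← R2 + 11/327·R3.
Reading off the reduced rows gives x_1 = 0, x_2 = 5, x_3 = -3.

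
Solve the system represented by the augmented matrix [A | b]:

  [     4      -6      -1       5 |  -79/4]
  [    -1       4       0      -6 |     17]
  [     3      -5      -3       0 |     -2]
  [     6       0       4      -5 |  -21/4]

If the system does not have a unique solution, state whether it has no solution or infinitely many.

Row-reduce the augmented matrix:
R1 ← R1 / (4).
R2 ← R2 + 1·R1.
R3 ← R3 − 3·R1.
R4 ← R4 − 6·R1.
R2 ← R2 / (5/2).
R1 ← R1 + 3/2·R2.
R3 ← R3 + 1/2·R2.
R4 ← R4 − 9·R2.
R3 ← R3 / (-23/10).
R1 ← R1 + 2/5·R3.
R2 ← R2 + 1/10·R3.
R4 ← R4 − 32/5·R3.
R4 ← R4 / (-195/23).
R1 ← R1 + 18/23·R4.
R2 ← R2 + 39/23·R4.
R3 ← R3 − 47/23·R4.
Reading off the reduced rows gives x_1 = -5/2, x_2 = -1/2, x_3 = -1, x_4 = -11/4.

x_1 = -5/2, x_2 = -1/2, x_3 = -1, x_4 = -11/4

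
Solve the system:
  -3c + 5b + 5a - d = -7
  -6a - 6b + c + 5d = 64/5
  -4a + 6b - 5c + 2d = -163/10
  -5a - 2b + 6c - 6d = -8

a = 6/5, b = -2, c = 1/2, d = 3/2

Row-reduce the augmented matrix:
R1 ← R1 / (5).
R2 ← R2 + 6·R1.
R3 ← R3 + 4·R1.
R4 ← R4 + 5·R1.
Swap R2 and R3.
R2 ← R2 / (10).
R1 ← R1 − 1·R2.
R4 ← R4 − 3·R2.
R3 ← R3 / (-13/5).
R1 ← R1 − 7/50·R3.
R2 ← R2 + 37/50·R3.
R4 ← R4 − 261/50·R3.
R4 ← R4 / (7/26).
R1 ← R1 + 3/26·R4.
R2 ← R2 + 25/26·R4.
R3 ← R3 + 19/13·R4.
Reading off the reduced rows gives a = 6/5, b = -2, c = 1/2, d = 3/2.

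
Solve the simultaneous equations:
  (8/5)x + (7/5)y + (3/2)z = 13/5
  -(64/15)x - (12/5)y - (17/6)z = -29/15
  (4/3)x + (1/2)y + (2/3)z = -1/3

infinitely many solutions

Row-reduce:
R1 ← R1 / (8/5).
R2 ← R2 + 64/15·R1.
R3 ← R3 − 4/3·R1.
R2 ← R2 / (4/3).
R1 ← R1 − 7/8·R2.
R3 ← R3 + 2/3·R2.
Rank is 2 with 3 unknowns, leaving z free.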